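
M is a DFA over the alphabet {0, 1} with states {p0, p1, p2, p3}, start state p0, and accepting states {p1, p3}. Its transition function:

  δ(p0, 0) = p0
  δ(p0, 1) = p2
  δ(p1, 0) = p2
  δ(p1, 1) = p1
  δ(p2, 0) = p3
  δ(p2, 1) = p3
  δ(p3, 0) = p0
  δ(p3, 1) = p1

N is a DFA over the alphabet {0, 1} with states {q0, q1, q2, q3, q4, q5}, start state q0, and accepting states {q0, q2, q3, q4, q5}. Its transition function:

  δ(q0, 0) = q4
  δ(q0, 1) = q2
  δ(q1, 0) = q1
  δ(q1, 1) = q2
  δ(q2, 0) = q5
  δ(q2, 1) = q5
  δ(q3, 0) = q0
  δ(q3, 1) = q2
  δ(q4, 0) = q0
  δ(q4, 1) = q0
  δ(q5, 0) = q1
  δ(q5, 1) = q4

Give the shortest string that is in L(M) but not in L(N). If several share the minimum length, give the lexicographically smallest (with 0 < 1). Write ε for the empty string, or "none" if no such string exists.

011100

The string 011100 is accepted by M but not by N.
No shorter string lies in the difference, and 011100 is the lexicographically first length-6 string in L(M) \ L(N).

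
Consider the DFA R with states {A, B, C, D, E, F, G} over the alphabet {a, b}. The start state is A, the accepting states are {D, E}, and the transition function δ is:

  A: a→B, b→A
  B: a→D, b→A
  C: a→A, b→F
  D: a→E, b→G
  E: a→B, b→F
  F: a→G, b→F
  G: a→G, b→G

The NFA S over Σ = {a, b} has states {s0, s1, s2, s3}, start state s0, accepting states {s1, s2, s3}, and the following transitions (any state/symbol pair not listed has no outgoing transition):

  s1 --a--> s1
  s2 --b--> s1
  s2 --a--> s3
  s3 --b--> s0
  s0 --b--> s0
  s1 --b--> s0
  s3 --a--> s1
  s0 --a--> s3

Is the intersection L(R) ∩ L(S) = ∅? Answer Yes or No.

No

The string aa is accepted by both R and S.
Hence L(R) ∩ L(S) ≠ ∅.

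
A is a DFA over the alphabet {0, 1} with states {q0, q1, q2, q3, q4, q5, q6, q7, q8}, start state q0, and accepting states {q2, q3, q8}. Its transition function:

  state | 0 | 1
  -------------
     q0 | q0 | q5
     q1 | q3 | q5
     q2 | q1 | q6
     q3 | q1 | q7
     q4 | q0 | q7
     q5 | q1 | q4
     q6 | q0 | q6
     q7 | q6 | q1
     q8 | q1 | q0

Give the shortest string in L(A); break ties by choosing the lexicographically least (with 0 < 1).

100

A breadth-first search from q0 reaches an accepting state first via the path q0 → q5 → q1 → q3 on input 100.
No string of length < 3 is accepted (BFS exhausts all shorter strings without reaching an accepting state), and 100 is the lexicographically least accepting string of length 3.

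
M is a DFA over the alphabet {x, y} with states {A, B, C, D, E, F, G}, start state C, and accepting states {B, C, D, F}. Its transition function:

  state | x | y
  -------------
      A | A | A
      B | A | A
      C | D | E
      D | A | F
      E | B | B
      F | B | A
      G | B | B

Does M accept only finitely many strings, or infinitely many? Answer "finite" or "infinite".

finite

The useful states (reachable from C and able to reach an accepting state) are {B, C, D, E, F}.
Restricted to these states the transition graph has no cycle, so every accepting path has bounded length and L is finite.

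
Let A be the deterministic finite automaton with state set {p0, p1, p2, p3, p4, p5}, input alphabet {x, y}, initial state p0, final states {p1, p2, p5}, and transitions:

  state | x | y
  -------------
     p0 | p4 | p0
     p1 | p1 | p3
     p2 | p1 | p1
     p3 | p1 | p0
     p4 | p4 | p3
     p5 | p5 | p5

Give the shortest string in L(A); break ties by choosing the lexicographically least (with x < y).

xyx

A breadth-first search from p0 reaches an accepting state first via the path p0 → p4 → p3 → p1 on input xyx.
No string of length < 3 is accepted (BFS exhausts all shorter strings without reaching an accepting state), and xyx is the lexicographically least accepting string of length 3.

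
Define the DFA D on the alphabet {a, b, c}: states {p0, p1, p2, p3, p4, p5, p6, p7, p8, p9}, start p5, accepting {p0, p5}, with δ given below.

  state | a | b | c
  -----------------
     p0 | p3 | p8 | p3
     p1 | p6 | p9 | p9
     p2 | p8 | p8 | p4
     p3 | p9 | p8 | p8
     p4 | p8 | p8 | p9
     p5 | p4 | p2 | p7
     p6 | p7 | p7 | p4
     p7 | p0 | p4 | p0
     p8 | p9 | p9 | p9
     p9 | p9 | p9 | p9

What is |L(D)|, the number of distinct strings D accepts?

The useful subgraph on states {p0, p5, p7} is acyclic, so L(D) is finite; the longest accepting path visits 3 useful states, giving maximum string length 2.
Counting accepting paths from p5 by length: 1 of length 0, 2 of length 2. Total 3.

3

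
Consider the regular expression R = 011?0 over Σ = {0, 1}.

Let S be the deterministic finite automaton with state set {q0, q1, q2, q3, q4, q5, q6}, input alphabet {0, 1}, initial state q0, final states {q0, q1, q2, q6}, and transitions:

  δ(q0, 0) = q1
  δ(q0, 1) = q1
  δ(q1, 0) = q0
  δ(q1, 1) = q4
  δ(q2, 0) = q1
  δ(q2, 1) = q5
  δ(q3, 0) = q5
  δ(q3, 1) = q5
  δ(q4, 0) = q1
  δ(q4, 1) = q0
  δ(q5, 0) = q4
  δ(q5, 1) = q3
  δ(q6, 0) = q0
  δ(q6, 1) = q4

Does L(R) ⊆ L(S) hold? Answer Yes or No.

Yes

Converting the expression R to a DFA (subset construction, then merging equivalent states) gives the minimal DFA with states {r0, r1, r2, r3, r4, r5}, start state r0, accepting states {r4} and transitions r0: 0→r1, 1→r2; r1: 0→r2, 1→r3; r2: 0→r2, 1→r2; r3: 0→r4, 1→r5; r4: 0→r2, 1→r2; r5: 0→r4, 1→r2.
Exploring the product automaton R × S from the start pair (r0, q0), following both machines on each input symbol, reaches 8 state pairs: (r0, q0), (r1, q1), (r2, q1), (r2, q0), (r3, q4), (r2, q4), (r4, q1), (r5, q0).
R accepts in {r4} and S accepts in {q0, q1, q2, q6}. The reachable pairs whose R-component is accepting are (r4, q1); in each of them the S-component is accepting too, so the product for L(R) \ L(S) (R-component accepting, S-component rejecting) has no reachable accepting pair and the difference is empty.
Hence every string in L(R) is also in L(S).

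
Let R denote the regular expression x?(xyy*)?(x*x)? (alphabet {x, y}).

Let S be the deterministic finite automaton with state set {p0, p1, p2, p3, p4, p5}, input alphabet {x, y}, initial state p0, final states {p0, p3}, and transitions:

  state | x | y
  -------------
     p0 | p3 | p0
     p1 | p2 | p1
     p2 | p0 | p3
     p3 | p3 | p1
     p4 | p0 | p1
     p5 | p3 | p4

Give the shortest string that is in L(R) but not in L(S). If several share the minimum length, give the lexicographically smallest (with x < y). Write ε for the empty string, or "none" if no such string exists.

xy

The string xy is accepted by R but not by S.
No shorter string lies in the difference, and xy is the lexicographically first length-2 string in L(R) \ L(S).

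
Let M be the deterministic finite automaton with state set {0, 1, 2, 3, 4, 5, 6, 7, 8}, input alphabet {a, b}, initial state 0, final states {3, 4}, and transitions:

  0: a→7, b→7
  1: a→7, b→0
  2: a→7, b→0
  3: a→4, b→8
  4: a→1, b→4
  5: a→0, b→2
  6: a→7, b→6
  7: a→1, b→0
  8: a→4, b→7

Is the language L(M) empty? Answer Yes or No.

Yes

The states reachable from the start state are {0, 1, 7}.
None of the accepting states {3, 4} is reachable, so no string is accepted and L(M) = ∅.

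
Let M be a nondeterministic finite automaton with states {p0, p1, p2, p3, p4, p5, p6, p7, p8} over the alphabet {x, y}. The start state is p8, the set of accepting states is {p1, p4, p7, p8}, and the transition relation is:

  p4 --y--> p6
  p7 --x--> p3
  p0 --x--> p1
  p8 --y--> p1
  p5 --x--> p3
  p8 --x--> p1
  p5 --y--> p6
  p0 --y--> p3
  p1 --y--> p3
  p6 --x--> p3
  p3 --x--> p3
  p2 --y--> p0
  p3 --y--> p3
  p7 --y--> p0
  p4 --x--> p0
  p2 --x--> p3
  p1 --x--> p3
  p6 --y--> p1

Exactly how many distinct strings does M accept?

The useful subgraph on states {p1, p8} is acyclic, so L(M) is finite; the longest accepting path visits 2 useful states, giving maximum string length 1.
Counting accepting paths from p8 by length: 1 of length 0, 2 of length 1. Total 3.

3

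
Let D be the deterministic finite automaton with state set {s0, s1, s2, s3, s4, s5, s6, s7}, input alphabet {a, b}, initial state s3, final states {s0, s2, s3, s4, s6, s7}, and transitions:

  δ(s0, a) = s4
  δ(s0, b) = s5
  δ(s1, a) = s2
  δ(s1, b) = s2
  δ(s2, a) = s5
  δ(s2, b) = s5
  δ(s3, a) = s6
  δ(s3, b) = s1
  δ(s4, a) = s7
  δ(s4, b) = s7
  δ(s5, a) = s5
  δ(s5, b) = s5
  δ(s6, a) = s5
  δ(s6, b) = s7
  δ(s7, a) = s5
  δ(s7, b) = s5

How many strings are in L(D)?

5

The useful subgraph on states {s1, s2, s3, s6, s7} is acyclic, so L(D) is finite; the longest accepting path visits 3 useful states, giving maximum string length 2.
Counting accepting paths from s3 by length: 1 of length 0, 1 of length 1, 3 of length 2. Total 5.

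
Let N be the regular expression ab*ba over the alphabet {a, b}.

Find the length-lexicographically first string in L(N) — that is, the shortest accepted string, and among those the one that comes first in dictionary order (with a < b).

By inspection of the expression, no string of length less than 3 matches, and aba is the lexicographically first match of length 3.

aba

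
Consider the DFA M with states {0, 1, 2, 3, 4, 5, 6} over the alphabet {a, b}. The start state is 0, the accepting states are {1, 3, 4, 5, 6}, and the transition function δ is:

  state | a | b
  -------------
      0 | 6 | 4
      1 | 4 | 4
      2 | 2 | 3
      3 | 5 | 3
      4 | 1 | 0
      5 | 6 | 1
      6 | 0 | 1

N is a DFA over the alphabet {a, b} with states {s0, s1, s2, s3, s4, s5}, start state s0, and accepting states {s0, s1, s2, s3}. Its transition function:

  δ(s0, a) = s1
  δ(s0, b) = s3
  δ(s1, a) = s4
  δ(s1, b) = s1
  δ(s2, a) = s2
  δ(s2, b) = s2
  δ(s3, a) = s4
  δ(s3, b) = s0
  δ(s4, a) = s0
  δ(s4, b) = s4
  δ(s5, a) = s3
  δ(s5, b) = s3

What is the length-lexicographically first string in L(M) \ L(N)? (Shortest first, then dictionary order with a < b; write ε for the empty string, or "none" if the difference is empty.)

The string ba is accepted by M but not by N.
No shorter string lies in the difference, and ba is the lexicographically first length-2 string in L(M) \ L(N).

ba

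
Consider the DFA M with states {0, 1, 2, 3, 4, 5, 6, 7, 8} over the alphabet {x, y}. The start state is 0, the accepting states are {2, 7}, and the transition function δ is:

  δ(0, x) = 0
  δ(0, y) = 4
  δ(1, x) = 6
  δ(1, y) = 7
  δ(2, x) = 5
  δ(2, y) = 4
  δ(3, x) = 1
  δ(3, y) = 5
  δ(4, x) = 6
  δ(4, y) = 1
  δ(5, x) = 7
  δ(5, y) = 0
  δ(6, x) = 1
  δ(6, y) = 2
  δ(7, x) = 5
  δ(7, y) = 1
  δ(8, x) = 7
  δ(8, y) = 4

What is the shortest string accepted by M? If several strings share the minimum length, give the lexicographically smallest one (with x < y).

A breadth-first search from 0 reaches an accepting state first via the path 0 → 4 → 6 → 2 on input yxy.
No string of length < 3 is accepted (BFS exhausts all shorter strings without reaching an accepting state), and yxy is the lexicographically least accepting string of length 3.

yxy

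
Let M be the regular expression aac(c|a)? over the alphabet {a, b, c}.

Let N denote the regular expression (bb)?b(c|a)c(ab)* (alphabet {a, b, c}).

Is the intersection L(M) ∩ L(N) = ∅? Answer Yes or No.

Yes

Converting the expression M to a DFA (subset construction, then merging equivalent states) gives the minimal DFA with states {m0, m1, m2, m3, m4, m5}, start state m0, accepting states {m4, m5} and transitions m0: a→m1, b→m2, c→m2; m1: a→m3, b→m2, c→m2; m2: a→m2, b→m2, c→m2; m3: a→m2, b→m2, c→m4; m4: a→m5, b→m2, c→m5; m5: a→m2, b→m2, c→m2.
Converting the expression N to a DFA (subset construction, then merging equivalent states) gives the minimal DFA with states {n0, n1, n2, n3, n4, n5, n6, n7}, start state n0, accepting states {n5} and transitions n0: a→n1, b→n2, c→n1; n1: a→n1, b→n1, c→n1; n2: a→n3, b→n4, c→n3; n3: a→n1, b→n1, c→n5; n4: a→n1, b→n6, c→n1; n5: a→n7, b→n1, c→n1; n6: a→n3, b→n1, c→n3; n7: a→n1, b→n5, c→n1.
Exploring the product automaton M × N from the start pair (m0, n0), following both machines on each input symbol, reaches 12 state pairs: (m0, n0), (m1, n1), (m2, n2), (m2, n1), (m3, n1), (m2, n3), (m2, n4), (m4, n1), (m2, n5), (m2, n6), (m5, n1), (m2, n7).
M accepts in {m4, m5} and N accepts in {n5}; no reachable pair has both components accepting, so no string drives both machines to acceptance simultaneously and L(M) ∩ L(N) = ∅.
So no string is accepted by both, and the intersection is empty.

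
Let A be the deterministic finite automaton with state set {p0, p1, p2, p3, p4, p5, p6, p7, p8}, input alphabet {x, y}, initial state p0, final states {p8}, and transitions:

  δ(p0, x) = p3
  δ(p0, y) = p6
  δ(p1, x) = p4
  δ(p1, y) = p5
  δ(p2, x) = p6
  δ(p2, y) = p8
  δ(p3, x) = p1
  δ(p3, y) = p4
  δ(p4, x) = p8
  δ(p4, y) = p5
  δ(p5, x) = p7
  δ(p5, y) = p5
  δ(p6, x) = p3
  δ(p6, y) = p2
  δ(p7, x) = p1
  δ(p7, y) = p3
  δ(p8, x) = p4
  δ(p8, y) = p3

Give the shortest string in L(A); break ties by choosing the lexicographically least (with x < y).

xyx

A breadth-first search from p0 reaches an accepting state first via the path p0 → p3 → p4 → p8 on input xyx.
No string of length < 3 is accepted (BFS exhausts all shorter strings without reaching an accepting state), and xyx is the lexicographically least accepting string of length 3.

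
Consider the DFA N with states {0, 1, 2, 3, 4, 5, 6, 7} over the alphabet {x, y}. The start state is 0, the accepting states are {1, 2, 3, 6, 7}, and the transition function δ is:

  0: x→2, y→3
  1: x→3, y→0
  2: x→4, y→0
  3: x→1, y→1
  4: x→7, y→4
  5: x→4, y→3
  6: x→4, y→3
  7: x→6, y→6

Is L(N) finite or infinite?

State 0 is reachable from the start and can reach an accepting state, and it lies on the cycle 0 → 2 → 0.
Traversing that cycle any number of times yields accepted strings of unbounded length, so the language is infinite.

infinite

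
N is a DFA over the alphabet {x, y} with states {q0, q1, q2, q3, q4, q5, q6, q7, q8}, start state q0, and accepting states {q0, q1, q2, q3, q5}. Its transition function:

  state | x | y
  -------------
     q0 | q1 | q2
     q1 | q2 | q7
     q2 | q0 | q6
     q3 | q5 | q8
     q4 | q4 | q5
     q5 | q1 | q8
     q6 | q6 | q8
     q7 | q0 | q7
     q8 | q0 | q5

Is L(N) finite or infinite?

infinite

State q0 is reachable from the start and can reach an accepting state, and it lies on the cycle q0 → q1 → q2 → q0.
Traversing that cycle any number of times yields accepted strings of unbounded length, so the language is infinite.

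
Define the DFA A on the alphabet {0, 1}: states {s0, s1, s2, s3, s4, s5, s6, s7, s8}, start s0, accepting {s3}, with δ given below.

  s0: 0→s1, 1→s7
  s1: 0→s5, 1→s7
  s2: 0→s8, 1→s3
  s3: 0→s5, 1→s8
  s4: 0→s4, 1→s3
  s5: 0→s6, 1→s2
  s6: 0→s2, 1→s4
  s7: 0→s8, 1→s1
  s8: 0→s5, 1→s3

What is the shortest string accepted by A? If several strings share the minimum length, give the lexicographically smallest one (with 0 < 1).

A breadth-first search from s0 reaches an accepting state first via the path s0 → s7 → s8 → s3 on input 101.
No string of length < 3 is accepted (BFS exhausts all shorter strings without reaching an accepting state), and 101 is the lexicographically least accepting string of length 3.

101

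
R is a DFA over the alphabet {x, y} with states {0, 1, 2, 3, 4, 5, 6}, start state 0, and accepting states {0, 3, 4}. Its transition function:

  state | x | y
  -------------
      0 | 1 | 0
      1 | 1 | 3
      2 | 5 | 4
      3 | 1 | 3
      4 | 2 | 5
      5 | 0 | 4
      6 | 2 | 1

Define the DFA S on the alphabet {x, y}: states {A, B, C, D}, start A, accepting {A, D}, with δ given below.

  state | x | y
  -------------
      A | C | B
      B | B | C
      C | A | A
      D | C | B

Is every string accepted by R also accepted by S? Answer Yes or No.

No

The string y is in L(R) but not in L(S).
So L(R) ⊄ L(S).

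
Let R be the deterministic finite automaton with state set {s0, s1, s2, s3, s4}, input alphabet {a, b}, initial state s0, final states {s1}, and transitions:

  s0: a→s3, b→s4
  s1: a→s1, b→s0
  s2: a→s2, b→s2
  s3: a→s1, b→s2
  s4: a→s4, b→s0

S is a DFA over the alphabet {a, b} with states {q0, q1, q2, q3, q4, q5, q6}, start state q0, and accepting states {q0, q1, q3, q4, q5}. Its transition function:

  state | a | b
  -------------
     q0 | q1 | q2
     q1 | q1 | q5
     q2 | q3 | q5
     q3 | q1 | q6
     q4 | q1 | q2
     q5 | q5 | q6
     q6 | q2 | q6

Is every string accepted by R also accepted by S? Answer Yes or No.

Yes

Exploring the product automaton R × S from the start pair (s0, q0), following both machines on each input symbol, reaches 18 state pairs: (s0, q0), (s3, q1), (s4, q2), (s1, q1), (s2, q5), (s4, q3), (s0, q5), (s2, q6), (s4, q1), (s0, q6), (s3, q5), (s4, q6), (s2, q2), (s3, q2), (s1, q5), (s2, q3), (s1, q3), (s2, q1).
R accepts in {s1} and S accepts in {q0, q1, q3, q4, q5}. The reachable pairs whose R-component is accepting are (s1, q1), (s1, q5), (s1, q3); in each of them the S-component is accepting too, so the product for L(R) \ L(S) (R-component accepting, S-component rejecting) has no reachable accepting pair and the difference is empty.
Hence every string in L(R) is also in L(S).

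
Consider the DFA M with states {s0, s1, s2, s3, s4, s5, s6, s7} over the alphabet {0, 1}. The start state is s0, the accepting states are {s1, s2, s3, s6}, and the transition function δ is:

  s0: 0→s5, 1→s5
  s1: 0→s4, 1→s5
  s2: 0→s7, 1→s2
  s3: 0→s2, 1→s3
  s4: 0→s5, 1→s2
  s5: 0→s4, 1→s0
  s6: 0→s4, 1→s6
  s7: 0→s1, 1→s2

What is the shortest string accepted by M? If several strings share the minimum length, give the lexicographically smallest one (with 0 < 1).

001

A breadth-first search from s0 reaches an accepting state first via the path s0 → s5 → s4 → s2 on input 001.
No string of length < 3 is accepted (BFS exhausts all shorter strings without reaching an accepting state), and 001 is the lexicographically least accepting string of length 3.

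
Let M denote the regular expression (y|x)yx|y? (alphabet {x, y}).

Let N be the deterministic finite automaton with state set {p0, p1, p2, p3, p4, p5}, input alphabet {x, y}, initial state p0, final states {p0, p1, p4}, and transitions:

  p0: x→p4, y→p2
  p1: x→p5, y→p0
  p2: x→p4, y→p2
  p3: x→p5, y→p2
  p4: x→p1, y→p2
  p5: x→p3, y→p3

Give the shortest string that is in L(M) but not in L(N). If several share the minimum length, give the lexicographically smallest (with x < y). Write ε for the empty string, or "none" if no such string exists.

The string y is accepted by M but not by N.
No shorter string lies in the difference, and y is the lexicographically first length-1 string in L(M) \ L(N).

y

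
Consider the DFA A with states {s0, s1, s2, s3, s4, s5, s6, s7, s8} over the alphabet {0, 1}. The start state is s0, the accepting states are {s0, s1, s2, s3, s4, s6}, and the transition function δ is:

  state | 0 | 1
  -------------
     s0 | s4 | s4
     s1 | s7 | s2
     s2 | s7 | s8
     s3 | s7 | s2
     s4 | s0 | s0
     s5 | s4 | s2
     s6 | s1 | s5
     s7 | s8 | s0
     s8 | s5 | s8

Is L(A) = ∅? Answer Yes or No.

The empty string ε is accepted: the run s0 ends in the accepting state s0.
Since at least one string is accepted, L(A) is not empty.

No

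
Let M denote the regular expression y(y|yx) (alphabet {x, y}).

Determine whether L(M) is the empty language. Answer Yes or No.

No

The string yy matches the expression, so it belongs to L(M).
Since L(M) contains at least one string, it is not empty.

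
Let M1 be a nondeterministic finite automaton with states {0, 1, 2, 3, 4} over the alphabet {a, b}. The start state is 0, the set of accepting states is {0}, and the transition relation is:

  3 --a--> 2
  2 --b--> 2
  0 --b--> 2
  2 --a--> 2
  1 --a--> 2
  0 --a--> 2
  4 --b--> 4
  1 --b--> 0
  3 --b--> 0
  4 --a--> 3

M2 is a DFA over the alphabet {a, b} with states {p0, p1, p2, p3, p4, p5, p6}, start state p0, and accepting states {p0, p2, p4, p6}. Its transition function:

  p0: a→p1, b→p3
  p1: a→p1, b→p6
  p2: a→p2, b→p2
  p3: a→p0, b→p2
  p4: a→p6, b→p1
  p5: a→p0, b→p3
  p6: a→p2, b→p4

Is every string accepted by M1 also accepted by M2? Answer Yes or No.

Exploring the product automaton M1 × M2 from the start pair (0, p0), following both machines on each input symbol, reaches 7 state pairs: (0, p0), (2, p1), (2, p3), (2, p6), (2, p0), (2, p2), (2, p4).
M1 accepts in {0} and M2 accepts in {p0, p2, p4, p6}. The reachable pairs whose M1-component is accepting are (0, p0); in each of them the M2-component is accepting too, so the product for L(M1) \ L(M2) (M1-component accepting, M2-component rejecting) has no reachable accepting pair and the difference is empty.
Hence every string in L(M1) is also in L(M2).

Yes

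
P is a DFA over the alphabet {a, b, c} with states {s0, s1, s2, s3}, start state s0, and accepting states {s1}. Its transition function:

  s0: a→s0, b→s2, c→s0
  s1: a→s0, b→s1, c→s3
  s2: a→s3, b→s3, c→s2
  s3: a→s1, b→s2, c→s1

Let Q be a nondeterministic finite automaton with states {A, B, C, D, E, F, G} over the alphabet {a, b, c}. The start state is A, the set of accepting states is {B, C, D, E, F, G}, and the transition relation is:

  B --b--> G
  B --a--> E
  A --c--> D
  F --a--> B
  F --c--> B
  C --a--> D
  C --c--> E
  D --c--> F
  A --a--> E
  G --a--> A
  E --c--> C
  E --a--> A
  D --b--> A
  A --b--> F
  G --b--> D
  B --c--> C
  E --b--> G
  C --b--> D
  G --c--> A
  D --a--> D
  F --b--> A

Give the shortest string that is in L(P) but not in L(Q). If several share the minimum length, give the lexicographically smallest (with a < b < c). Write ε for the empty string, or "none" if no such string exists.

bbcb

The string bbcb is accepted by P but not by Q.
No shorter string lies in the difference, and bbcb is the lexicographically first length-4 string in L(P) \ L(Q).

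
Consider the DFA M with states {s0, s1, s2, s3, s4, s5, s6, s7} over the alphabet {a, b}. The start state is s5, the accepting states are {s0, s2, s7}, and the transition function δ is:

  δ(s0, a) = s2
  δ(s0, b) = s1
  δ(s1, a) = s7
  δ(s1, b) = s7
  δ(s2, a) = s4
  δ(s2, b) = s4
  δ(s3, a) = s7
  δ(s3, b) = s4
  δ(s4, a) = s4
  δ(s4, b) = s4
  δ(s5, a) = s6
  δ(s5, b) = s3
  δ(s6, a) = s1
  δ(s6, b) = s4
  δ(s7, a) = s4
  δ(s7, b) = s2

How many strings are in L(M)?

The useful subgraph on states {s1, s2, s3, s5, s6, s7} is acyclic, so L(M) is finite; the longest accepting path visits 5 useful states, giving maximum string length 4.
Counting accepting paths from s5 by length: 1 of length 2, 3 of length 3, 2 of length 4. Total 6.

6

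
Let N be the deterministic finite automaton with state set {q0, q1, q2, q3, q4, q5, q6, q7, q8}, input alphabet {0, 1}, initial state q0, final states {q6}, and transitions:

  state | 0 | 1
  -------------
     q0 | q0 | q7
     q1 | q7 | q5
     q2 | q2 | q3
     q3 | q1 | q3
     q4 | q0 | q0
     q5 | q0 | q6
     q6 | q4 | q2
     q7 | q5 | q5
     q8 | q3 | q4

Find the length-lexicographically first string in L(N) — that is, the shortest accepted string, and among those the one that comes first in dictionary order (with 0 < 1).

101

A breadth-first search from q0 reaches an accepting state first via the path q0 → q7 → q5 → q6 on input 101.
No string of length < 3 is accepted (BFS exhausts all shorter strings without reaching an accepting state), and 101 is the lexicographically least accepting string of length 3.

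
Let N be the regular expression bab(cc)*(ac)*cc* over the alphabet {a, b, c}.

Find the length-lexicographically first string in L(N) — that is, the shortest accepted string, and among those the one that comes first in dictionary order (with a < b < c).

babc

By inspection of the expression, no string of length less than 4 matches, and babc is the lexicographically first match of length 4.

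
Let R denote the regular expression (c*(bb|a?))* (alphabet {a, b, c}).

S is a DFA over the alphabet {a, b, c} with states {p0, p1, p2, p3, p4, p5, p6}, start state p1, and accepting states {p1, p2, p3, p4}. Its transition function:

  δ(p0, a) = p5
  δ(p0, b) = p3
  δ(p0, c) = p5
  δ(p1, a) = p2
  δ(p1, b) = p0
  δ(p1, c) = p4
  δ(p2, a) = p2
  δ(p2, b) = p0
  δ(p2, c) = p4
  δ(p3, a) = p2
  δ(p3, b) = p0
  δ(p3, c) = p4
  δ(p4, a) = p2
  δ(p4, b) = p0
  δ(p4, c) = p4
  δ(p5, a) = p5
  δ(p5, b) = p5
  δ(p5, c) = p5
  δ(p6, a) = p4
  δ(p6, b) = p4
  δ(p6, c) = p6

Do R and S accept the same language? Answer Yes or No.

Yes

Converting the expression R to a DFA (subset construction, then merging equivalent states) gives the minimal DFA with states {r0, r1, r2}, start state r0, accepting states {r0} and transitions r0: a→r0, b→r1, c→r0; r1: a→r2, b→r0, c→r2; r2: a→r2, b→r2, c→r2.
Exploring the product automaton R × S from the start pair (r0, p1), following both machines on each input symbol, reaches 6 state pairs: (r0, p1), (r0, p2), (r1, p0), (r0, p4), (r2, p5), (r0, p3).
R accepts in {r0} and S accepts in {p1, p2, p3, p4}. In every reachable pair the two components are either both accepting — (r0, p1), (r0, p2), (r0, p4), (r0, p3) — or both non-accepting, so no string is accepted by exactly one of the machines: L(R) \ L(S) and L(S) \ L(R) are both empty.
Hence every string is accepted by R iff it is accepted by S, and the two languages coincide.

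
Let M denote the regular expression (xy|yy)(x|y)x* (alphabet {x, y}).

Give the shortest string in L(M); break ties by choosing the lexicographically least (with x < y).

xyx

By inspection of the expression, no string of length less than 3 matches, and xyx is the lexicographically first match of length 3.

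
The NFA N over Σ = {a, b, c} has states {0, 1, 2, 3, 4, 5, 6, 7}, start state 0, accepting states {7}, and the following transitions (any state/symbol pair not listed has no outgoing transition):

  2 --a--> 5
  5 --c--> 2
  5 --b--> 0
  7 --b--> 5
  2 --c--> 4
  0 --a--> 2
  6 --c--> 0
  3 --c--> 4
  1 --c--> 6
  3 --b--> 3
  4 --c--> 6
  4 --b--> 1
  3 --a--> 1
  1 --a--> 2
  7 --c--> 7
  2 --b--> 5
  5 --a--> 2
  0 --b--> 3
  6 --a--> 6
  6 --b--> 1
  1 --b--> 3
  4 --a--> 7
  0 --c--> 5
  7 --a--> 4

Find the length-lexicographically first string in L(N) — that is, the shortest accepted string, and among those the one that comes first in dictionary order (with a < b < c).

aca

A breadth-first search from 0 reaches an accepting state first via the path 0 → 2 → 4 → 7 on input aca.
No string of length < 3 is accepted (BFS exhausts all shorter strings without reaching an accepting state), and aca is the lexicographically least accepting string of length 3.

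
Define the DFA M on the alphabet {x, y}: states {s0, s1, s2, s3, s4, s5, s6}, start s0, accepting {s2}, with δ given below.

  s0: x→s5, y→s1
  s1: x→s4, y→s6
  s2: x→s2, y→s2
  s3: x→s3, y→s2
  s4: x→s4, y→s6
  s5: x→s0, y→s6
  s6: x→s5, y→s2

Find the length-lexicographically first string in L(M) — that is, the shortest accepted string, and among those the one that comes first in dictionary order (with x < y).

xyy

A breadth-first search from s0 reaches an accepting state first via the path s0 → s5 → s6 → s2 on input xyy.
No string of length < 3 is accepted (BFS exhausts all shorter strings without reaching an accepting state), and xyy is the lexicographically least accepting string of length 3.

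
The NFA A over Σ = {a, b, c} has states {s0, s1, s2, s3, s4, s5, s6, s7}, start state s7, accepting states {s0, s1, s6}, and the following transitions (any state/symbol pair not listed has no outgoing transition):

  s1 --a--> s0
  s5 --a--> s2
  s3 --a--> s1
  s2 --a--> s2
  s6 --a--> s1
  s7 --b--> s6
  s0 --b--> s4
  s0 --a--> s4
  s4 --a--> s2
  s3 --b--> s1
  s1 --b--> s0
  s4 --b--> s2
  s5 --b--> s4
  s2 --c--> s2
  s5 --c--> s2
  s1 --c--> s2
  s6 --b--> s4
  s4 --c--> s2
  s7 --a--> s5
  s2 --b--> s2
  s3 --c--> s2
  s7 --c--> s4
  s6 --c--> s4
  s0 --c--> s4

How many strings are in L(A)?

The useful subgraph on states {s0, s1, s6, s7} is acyclic, so L(A) is finite; the longest accepting path visits 4 useful states, giving maximum string length 3.
Counting accepting paths from s7 by length: 1 of length 1, 1 of length 2, 2 of length 3. Total 4.

4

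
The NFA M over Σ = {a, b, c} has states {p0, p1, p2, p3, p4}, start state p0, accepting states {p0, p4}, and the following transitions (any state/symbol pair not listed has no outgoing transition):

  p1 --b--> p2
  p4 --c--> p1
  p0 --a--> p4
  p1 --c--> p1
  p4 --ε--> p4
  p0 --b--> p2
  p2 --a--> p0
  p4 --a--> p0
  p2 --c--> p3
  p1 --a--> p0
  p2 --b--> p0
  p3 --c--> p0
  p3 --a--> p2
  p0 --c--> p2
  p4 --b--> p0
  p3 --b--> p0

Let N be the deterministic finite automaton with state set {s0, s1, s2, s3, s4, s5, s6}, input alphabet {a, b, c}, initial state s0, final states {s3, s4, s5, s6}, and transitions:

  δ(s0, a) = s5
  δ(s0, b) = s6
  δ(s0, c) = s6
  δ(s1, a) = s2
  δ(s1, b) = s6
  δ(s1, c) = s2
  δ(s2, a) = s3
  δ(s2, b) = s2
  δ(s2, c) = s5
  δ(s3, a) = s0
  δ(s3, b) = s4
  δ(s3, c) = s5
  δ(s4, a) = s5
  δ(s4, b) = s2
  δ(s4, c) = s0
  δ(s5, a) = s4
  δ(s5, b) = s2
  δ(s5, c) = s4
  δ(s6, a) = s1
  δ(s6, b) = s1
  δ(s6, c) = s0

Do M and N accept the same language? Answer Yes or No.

The empty string ε is accepted by M but rejected by N.
So L(M) ≠ L(N).

No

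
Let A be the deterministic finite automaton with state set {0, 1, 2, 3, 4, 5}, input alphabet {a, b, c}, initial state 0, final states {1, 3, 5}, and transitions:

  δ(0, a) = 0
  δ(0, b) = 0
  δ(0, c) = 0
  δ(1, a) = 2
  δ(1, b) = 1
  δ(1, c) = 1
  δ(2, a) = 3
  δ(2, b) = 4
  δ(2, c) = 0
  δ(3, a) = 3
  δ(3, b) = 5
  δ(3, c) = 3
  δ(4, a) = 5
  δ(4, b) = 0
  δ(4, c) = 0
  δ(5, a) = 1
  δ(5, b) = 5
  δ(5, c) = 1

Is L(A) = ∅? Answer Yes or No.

The states reachable from the start state are {0}.
None of the accepting states {1, 3, 5} is reachable, so no string is accepted and L(A) = ∅.

Yes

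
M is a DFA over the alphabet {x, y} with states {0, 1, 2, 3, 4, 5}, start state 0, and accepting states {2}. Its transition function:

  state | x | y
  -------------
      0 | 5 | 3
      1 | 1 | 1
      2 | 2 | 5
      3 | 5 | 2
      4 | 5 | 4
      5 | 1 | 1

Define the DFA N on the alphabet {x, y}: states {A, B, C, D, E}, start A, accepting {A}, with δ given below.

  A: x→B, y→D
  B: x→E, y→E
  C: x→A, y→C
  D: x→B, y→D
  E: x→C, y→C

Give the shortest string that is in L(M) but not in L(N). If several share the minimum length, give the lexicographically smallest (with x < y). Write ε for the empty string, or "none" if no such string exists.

The string yy is accepted by M but not by N.
No shorter string lies in the difference, and yy is the lexicographically first length-2 string in L(M) \ L(N).

yy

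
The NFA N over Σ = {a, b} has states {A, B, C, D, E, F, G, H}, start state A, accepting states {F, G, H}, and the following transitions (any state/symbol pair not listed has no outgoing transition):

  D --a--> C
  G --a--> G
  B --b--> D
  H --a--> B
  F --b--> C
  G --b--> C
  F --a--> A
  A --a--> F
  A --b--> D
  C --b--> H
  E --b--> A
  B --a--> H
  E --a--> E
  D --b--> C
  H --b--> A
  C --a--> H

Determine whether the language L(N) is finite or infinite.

infinite

State A is reachable from the start and can reach an accepting state, and it lies on the cycle A → D → C → H → A.
Traversing that cycle any number of times yields accepted strings of unbounded length, so the language is infinite.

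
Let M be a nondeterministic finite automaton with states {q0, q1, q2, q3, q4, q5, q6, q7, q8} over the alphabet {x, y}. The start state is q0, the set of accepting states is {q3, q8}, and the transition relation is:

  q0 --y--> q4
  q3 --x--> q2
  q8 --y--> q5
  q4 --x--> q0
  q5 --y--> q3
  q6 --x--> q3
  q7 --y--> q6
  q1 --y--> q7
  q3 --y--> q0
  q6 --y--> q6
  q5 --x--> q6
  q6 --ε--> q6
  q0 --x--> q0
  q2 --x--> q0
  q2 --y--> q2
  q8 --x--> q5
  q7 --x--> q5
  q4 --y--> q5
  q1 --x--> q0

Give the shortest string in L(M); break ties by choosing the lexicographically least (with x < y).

yyy

A breadth-first search from q0 reaches an accepting state first via the path q0 → q4 → q5 → q3 on input yyy.
No string of length < 3 is accepted (BFS exhausts all shorter strings without reaching an accepting state), and yyy is the lexicographically least accepting string of length 3.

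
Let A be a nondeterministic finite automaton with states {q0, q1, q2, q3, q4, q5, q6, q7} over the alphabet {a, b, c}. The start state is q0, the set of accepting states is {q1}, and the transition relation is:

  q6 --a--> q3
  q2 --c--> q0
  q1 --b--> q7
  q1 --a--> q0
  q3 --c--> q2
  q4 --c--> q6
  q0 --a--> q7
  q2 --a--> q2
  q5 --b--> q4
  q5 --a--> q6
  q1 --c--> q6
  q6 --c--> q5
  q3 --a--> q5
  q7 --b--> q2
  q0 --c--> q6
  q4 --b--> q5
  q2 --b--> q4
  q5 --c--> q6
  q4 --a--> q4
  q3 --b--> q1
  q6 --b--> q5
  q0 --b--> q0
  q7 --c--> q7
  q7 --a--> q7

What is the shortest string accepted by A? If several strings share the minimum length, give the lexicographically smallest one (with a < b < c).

A breadth-first search from q0 reaches an accepting state first via the path q0 → q6 → q3 → q1 on input cab.
No string of length < 3 is accepted (BFS exhausts all shorter strings without reaching an accepting state), and cab is the lexicographically least accepting string of length 3.

cab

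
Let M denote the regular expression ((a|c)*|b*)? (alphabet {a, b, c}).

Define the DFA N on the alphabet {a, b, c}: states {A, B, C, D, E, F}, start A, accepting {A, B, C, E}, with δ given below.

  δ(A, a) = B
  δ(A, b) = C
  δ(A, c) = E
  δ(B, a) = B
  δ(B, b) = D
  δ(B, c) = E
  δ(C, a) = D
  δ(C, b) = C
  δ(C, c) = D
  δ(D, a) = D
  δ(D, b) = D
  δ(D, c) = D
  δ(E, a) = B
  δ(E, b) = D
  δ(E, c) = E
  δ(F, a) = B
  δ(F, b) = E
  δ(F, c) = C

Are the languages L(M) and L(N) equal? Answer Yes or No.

Yes

Converting the expression M to a DFA (subset construction, then merging equivalent states) gives the minimal DFA with states {m0, m1, m2, m3}, start state m0, accepting states {m0, m1, m2} and transitions m0: a→m1, b→m2, c→m1; m1: a→m1, b→m3, c→m1; m2: a→m3, b→m2, c→m3; m3: a→m3, b→m3, c→m3.
Exploring the product automaton M × N from the start pair (m0, A), following both machines on each input symbol, reaches 5 state pairs: (m0, A), (m1, B), (m2, C), (m1, E), (m3, D).
M accepts in {m0, m1, m2} and N accepts in {A, B, C, E}. In every reachable pair the two components are either both accepting — (m0, A), (m1, B), (m2, C), (m1, E) — or both non-accepting, so no string is accepted by exactly one of the machines: L(M) \ L(N) and L(N) \ L(M) are both empty.
Hence every string is accepted by M iff it is accepted by N, and the two languages coincide.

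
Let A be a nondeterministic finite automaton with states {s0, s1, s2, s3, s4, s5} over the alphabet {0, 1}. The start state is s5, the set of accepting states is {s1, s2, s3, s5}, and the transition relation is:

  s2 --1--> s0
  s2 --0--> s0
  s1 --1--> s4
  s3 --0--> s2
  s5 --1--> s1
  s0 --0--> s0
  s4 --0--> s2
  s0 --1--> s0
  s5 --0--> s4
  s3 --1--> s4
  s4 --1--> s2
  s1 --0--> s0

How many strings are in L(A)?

6

The useful subgraph on states {s1, s2, s4, s5} is acyclic, so L(A) is finite; the longest accepting path visits 4 useful states, giving maximum string length 3.
Counting accepting paths from s5 by length: 1 of length 0, 1 of length 1, 2 of length 2, 2 of length 3. Total 6.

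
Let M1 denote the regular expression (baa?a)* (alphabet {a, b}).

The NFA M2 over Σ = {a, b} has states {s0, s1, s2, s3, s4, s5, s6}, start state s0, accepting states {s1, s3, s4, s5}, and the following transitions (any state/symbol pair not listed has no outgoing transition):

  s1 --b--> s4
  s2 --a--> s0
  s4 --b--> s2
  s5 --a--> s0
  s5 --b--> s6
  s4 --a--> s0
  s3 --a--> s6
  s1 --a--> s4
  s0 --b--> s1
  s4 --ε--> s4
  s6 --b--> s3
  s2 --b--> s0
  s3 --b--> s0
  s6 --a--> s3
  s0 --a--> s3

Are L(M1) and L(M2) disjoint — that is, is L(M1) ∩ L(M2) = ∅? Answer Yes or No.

The string baaa is accepted by both M1 and M2.
Hence L(M1) ∩ L(M2) ≠ ∅.

No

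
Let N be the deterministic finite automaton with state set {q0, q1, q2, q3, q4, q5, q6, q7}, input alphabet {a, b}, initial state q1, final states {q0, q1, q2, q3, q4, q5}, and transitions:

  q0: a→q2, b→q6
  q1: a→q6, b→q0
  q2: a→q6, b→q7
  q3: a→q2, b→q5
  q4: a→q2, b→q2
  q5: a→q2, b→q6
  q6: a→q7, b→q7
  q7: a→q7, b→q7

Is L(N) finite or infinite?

The useful states (reachable from q1 and able to reach an accepting state) are {q0, q1, q2}.
Restricted to these states the transition graph has no cycle, so every accepting path has bounded length and L is finite.

finite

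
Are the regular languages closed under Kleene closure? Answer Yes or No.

If R is a regular expression for L then R* denotes L*; on automata, add a new accepting start state with an ε-move into the old start state and ε-moves from every old accepting state back to it.
So the regular languages are closed under Kleene star.

Yes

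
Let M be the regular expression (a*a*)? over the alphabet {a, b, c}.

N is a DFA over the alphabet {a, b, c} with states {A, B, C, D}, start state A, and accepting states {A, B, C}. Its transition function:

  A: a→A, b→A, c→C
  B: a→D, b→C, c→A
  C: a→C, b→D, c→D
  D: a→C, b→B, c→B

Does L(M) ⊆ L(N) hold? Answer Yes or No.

Yes

Converting the expression M to a DFA (subset construction, then merging equivalent states) gives the minimal DFA with states {m0, m1}, start state m0, accepting states {m0} and transitions m0: a→m0, b→m1, c→m1; m1: a→m1, b→m1, c→m1.
Exploring the product automaton M × N from the start pair (m0, A), following both machines on each input symbol, reaches 5 state pairs: (m0, A), (m1, A), (m1, C), (m1, D), (m1, B).
M accepts in {m0} and N accepts in {A, B, C}. The reachable pairs whose M-component is accepting are (m0, A); in each of them the N-component is accepting too, so the product for L(M) \ L(N) (M-component accepting, N-component rejecting) has no reachable accepting pair and the difference is empty.
Hence every string in L(M) is also in L(N).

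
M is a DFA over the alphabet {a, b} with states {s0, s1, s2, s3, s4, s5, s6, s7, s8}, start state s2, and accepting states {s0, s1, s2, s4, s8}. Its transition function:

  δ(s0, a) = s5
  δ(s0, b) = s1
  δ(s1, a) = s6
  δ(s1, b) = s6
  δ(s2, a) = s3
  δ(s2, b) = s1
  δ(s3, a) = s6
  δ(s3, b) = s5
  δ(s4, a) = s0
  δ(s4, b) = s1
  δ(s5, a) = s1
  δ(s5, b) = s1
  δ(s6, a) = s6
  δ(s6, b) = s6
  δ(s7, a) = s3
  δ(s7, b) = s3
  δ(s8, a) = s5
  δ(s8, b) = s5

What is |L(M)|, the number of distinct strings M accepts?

4

The useful subgraph on states {s1, s2, s3, s5} is acyclic, so L(M) is finite; the longest accepting path visits 4 useful states, giving maximum string length 3.
Counting accepting paths from s2 by length: 1 of length 0, 1 of length 1, 2 of length 3. Total 4.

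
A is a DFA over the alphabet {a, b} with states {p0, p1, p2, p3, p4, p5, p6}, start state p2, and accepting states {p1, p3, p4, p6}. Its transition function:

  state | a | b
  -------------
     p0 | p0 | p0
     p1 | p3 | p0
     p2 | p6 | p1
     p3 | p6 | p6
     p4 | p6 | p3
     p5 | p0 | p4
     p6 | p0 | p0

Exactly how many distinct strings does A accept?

The useful subgraph on states {p1, p2, p3, p6} is acyclic, so L(A) is finite; the longest accepting path visits 4 useful states, giving maximum string length 3.
Counting accepting paths from p2 by length: 2 of length 1, 1 of length 2, 2 of length 3. Total 5.

5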